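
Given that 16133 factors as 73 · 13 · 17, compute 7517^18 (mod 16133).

2848

Mod 73: 7517 ≡ 71; 71^18 ≡ 1 (mod 73).
Mod 13: 7517 ≡ 3; by Fermat, exponent reduces to 18 mod 12 = 6; 3^6 ≡ 1 (mod 13).
Mod 17: 7517 ≡ 3; by Fermat, exponent reduces to 18 mod 16 = 2; 3^2 ≡ 9 (mod 17).
Combine by CRT: x ≡ 1 (mod 73), x ≡ 1 (mod 13), x ≡ 9 (mod 17) ⇒ x ≡ 2848 (mod 16133).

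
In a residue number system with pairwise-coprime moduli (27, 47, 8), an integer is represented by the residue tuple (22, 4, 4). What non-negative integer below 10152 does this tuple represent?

6772

The moduli are pairwise coprime; N = 27·47·8 = 10152.
N/27 = 376; 376 ≡ 25 (mod 27); 25·13 ≡ 1, so inverse 13.
N/47 = 216; 216 ≡ 28 (mod 47); 28·42 ≡ 1, so inverse 42.
N/8 = 1269; 1269 ≡ 5 (mod 8); 5·5 ≡ 1, so inverse 5.
x ≡ 22·376·13 + 4·216·42 + 4·1269·5 = 169204.
169204 mod 10152 = 6772.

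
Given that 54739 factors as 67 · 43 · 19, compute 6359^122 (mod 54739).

Mod 67: 6359 ≡ 61; by Fermat, exponent reduces to 122 mod 66 = 56; 61^56 ≡ 21 (mod 67).
Mod 43: 6359 ≡ 38; by Fermat, exponent reduces to 122 mod 42 = 38; 38^38 ≡ 15 (mod 43).
Mod 19: 6359 ≡ 13; by Fermat, exponent reduces to 122 mod 18 = 14; 13^14 ≡ 5 (mod 19).
Combine by CRT: x ≡ 21 (mod 67), x ≡ 15 (mod 43), x ≡ 5 (mod 19) ⇒ x ≡ 30975 (mod 54739).

30975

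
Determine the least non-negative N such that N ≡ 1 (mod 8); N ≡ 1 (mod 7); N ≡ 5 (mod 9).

113

The moduli are pairwise coprime; M = 8·7·9 = 504.
M/8 = 63; 63 ≡ 7 (mod 8); 7·7 ≡ 1, so inverse 7.
M/7 = 72; 72 ≡ 2 (mod 7); 2·4 ≡ 1, so inverse 4.
M/9 = 56; 56 ≡ 2 (mod 9); 2·5 ≡ 1, so inverse 5.
N ≡ 1·63·7 + 1·72·4 + 5·56·5 = 2129.
2129 mod 504 = 113.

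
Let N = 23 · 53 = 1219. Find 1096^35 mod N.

Mod 23: 1096 ≡ 15; by Fermat, exponent reduces to 35 mod 22 = 13; 15^13 ≡ 5 (mod 23).
Mod 53: 1096 ≡ 36; 36^35 ≡ 15 (mod 53).
Combine by CRT: x ≡ 5 (mod 23), x ≡ 15 (mod 53) ⇒ x ≡ 810 (mod 1219).

810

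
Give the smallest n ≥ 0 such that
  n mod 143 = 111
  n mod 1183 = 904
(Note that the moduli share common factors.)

11551

gcd(143, 1183) = 13 and 13 | (904 − 111), so the pair is consistent; merging gives n ≡ 11551 (mod 13013), where 13013 = lcm(143, 1183).
The solution is unique modulo lcm(143, 1183) = 13013.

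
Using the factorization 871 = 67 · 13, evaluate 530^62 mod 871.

35

Mod 67: 530 ≡ 61; 61^62 ≡ 35 (mod 67).
Mod 13: 530 ≡ 10; by Fermat, exponent reduces to 62 mod 12 = 2; 10^2 ≡ 9 (mod 13).
Combine by CRT: x ≡ 35 (mod 67), x ≡ 9 (mod 13) ⇒ x ≡ 35 (mod 871).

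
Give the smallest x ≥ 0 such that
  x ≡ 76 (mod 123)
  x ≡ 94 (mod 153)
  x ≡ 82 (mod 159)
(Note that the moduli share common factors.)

292324

gcd(123, 153) = 3 and 3 | (94 − 76), so the pair is consistent; merging gives x ≡ 3766 (mod 6273), where 6273 = lcm(123, 153).
gcd(6273, 159) = 3 and 3 | (82 − 3766), so the pair is consistent; merging gives x ≡ 292324 (mod 332469), where 332469 = lcm(6273, 159).
The solution is unique modulo lcm(123, 153, 159) = 332469.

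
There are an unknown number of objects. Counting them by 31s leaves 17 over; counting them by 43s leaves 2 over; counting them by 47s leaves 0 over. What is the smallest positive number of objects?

The moduli are pairwise coprime; M = 31·43·47 = 62651.
M/31 = 2021; 2021 ≡ 6 (mod 31); 6·26 ≡ 1, so inverse 26.
M/43 = 1457; 1457 ≡ 38 (mod 43); 38·17 ≡ 1, so inverse 17.
M/47 = 1333; 1333 ≡ 17 (mod 47); 17·36 ≡ 1, so inverse 36.
N ≡ 17·2021·26 + 2·1457·17 + 0·1333·36 = 942820.
942820 mod 62651 = 3055.

3055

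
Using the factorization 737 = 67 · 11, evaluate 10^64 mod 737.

199

Mod 67: 10 ≡ 10; 10^64 ≡ 65 (mod 67).
Mod 11: 10 ≡ 10; by Fermat, exponent reduces to 64 mod 10 = 4; 10^4 ≡ 1 (mod 11).
Combine by CRT: x ≡ 65 (mod 67), x ≡ 1 (mod 11) ⇒ x ≡ 199 (mod 737).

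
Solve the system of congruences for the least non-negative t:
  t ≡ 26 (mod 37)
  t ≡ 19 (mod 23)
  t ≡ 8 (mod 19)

14049

Combine the congruences pairwise.
From t ≡ 26 (mod 37) write t = 26 + 37s. Substituting into t ≡ 19 (mod 23) gives 37s ≡ 16 (mod 23), and since 14⁻¹ ≡ 5 (mod 23), s ≡ 11. Hence t ≡ 26 + 37·11 = 433 (mod 851).
From t ≡ 433 (mod 851) write t = 433 + 851s. Substituting into t ≡ 8 (mod 19) gives 851s ≡ 12 (mod 19), and since 15⁻¹ ≡ 14 (mod 19), s ≡ 16. Hence t ≡ 433 + 851·16 = 14049 (mod 16169).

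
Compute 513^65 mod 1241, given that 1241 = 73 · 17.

734

Mod 73: 513 ≡ 2; 2^65 ≡ 4 (mod 73).
Mod 17: 513 ≡ 3; by Fermat, exponent reduces to 65 mod 16 = 1; 3^1 ≡ 3 (mod 17).
Combine by CRT: x ≡ 4 (mod 73), x ≡ 3 (mod 17) ⇒ x ≡ 734 (mod 1241).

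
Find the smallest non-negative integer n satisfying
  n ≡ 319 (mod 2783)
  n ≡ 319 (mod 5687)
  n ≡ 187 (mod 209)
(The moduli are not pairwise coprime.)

523523

gcd(2783, 5687) = 121 and 121 | (319 − 319), so the pair is consistent; merging gives n ≡ 319 (mod 130801), where 130801 = lcm(2783, 5687).
gcd(130801, 209) = 11 and 11 | (187 − 319), so the pair is consistent; merging gives n ≡ 523523 (mod 2485219), where 2485219 = lcm(130801, 209).
The solution is unique modulo lcm(2783, 5687, 209) = 2485219.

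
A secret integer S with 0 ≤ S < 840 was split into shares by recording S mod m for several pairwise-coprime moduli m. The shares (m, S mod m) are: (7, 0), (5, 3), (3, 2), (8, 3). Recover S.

203

The moduli are pairwise coprime; N = 7·5·3·8 = 840.
N/7 = 120; 120 ≡ 1 (mod 7), inverse 1.
N/5 = 168; 168 ≡ 3 (mod 5); 3·2 ≡ 1, so inverse 2.
N/3 = 280; 280 ≡ 1 (mod 3), inverse 1.
N/8 = 105; 105 ≡ 1 (mod 8), inverse 1.
S ≡ 0·120·1 + 3·168·2 + 2·280·1 + 3·105·1 = 1883.
1883 mod 840 = 203.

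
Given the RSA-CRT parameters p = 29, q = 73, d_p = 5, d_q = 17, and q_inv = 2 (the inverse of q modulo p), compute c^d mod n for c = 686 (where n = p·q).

427

m₁ = c^(d_p) mod p: c ≡ 19 (mod 29), and 19^5 mod 29 = 21.
m₂ = c^(d_q) mod q: c ≡ 29 (mod 73), and 29^17 mod 73 = 62.
h = q_inv·(m₁ − m₂) mod p = 2·(21 − 62) mod 29 = 5.
m = m₂ + h·q = 62 + 5·73 = 427.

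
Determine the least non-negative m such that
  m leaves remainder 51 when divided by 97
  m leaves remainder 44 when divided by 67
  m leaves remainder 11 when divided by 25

58736

The moduli are pairwise coprime; N = 97·67·25 = 162475.
N/97 = 1675; 1675 ≡ 26 (mod 97); 26·56 ≡ 1, so inverse 56.
N/67 = 2425; 2425 ≡ 13 (mod 67); 13·31 ≡ 1, so inverse 31.
N/25 = 6499; 6499 ≡ 24 (mod 25); 24·24 ≡ 1, so inverse 24.
m ≡ 51·1675·56 + 44·2425·31 + 11·6499·24 = 9807236.
9807236 mod 162475 = 58736.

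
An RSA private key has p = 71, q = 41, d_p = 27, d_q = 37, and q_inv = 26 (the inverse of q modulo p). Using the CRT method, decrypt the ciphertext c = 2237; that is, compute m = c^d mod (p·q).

824

m₁ = c^(d_p) mod p: c ≡ 36 (mod 71), and 36^27 mod 71 = 43.
m₂ = c^(d_q) mod q: c ≡ 23 (mod 41), and 23^37 mod 41 = 4.
h = q_inv·(m₁ − m₂) mod p = 26·(43 − 4) mod 71 = 20.
m = m₂ + h·q = 4 + 20·41 = 824.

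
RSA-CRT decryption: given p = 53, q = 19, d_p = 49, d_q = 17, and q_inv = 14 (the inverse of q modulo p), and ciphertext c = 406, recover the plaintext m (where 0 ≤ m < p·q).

m₁ = c^(d_p) mod p: c ≡ 35 (mod 53), and 35^49 mod 53 = 26.
m₂ = c^(d_q) mod q: c ≡ 7 (mod 19), and 7^17 mod 19 = 11.
h = q_inv·(m₁ − m₂) mod p = 14·(26 − 11) mod 53 = 51.
m = m₂ + h·q = 11 + 51·19 = 980.

980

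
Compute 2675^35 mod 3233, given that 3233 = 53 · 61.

Mod 53: 2675 ≡ 25; 25^35 ≡ 7 (mod 53).
Mod 61: 2675 ≡ 52; 52^35 ≡ 60 (mod 61).
Combine by CRT: x ≡ 7 (mod 53), x ≡ 60 (mod 61) ⇒ x ≡ 60 (mod 3233).

60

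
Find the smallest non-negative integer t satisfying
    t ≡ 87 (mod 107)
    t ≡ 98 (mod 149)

Combine the congruences pairwise.
From t ≡ 87 (mod 107) write t = 87 + 107s. Substituting into t ≡ 98 (mod 149) gives 107s ≡ 11 (mod 149), and since 107⁻¹ ≡ 39 (mod 149), s ≡ 131. Hence t ≡ 87 + 107·131 = 14104 (mod 15943).

14104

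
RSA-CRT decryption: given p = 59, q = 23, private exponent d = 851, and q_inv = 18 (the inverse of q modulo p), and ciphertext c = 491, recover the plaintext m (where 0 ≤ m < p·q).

d_p = d mod (p−1) = 851 mod 58 = 39; d_q = d mod (q−1) = 15.
m₁ = c^(d_p) mod p: c ≡ 19 (mod 59), and 19^39 mod 59 = 51.
m₂ = c^(d_q) mod q: c ≡ 8 (mod 23), and 8^15 mod 23 = 2.
h = q_inv·(m₁ − m₂) mod p = 18·(51 − 2) mod 59 = 56.
m = m₂ + h·q = 2 + 56·23 = 1290.

1290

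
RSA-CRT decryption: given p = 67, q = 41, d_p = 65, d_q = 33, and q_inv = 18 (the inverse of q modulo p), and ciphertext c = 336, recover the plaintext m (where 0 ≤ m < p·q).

1743

m₁ = c^(d_p) mod p: c ≡ 1 (mod 67), and 1^65 mod 67 = 1.
m₂ = c^(d_q) mod q: c ≡ 8 (mod 41), and 8^33 mod 41 = 21.
h = q_inv·(m₁ − m₂) mod p = 18·(1 − 21) mod 67 = 42.
m = m₂ + h·q = 21 + 42·41 = 1743.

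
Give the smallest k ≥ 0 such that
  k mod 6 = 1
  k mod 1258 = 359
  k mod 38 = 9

gcd(6, 1258) = 2 and 2 | (359 − 1), so the pair is consistent; merging gives k ≡ 2875 (mod 3774), where 3774 = lcm(6, 1258).
gcd(3774, 38) = 2 and 2 | (9 − 2875), so the pair is consistent; merging gives k ≡ 21745 (mod 71706), where 71706 = lcm(3774, 38).
The solution is unique modulo lcm(6, 1258, 38) = 71706.

21745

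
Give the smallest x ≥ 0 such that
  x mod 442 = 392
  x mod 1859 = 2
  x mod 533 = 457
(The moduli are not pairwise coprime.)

784500

gcd(442, 1859) = 13 and 13 | (2 − 392), so the pair is consistent; merging gives x ≡ 26028 (mod 63206), where 63206 = lcm(442, 1859).
gcd(63206, 533) = 13 and 13 | (457 − 26028), so the pair is consistent; merging gives x ≡ 784500 (mod 2591446), where 2591446 = lcm(63206, 533).
The solution is unique modulo lcm(442, 1859, 533) = 2591446.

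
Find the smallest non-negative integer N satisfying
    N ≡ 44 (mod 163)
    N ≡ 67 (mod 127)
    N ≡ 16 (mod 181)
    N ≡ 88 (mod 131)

134222557

The moduli are pairwise coprime; M = 163·127·181·131 = 490841411.
M/163 = 3011297; 3011297 ≡ 35 (mod 163); 35·14 ≡ 1, so inverse 14.
M/127 = 3864893; 3864893 ≡ 29 (mod 127); 29·92 ≡ 1, so inverse 92.
M/181 = 2711831; 2711831 ≡ 89 (mod 181); 89·120 ≡ 1, so inverse 120.
M/131 = 3746881; 3746881 ≡ 19 (mod 131); 19·69 ≡ 1, so inverse 69.
N ≡ 44·3011297·14 + 67·3864893·92 + 16·2711831·120 + 88·3746881·69 = 53635936356.
53635936356 mod 490841411 = 134222557.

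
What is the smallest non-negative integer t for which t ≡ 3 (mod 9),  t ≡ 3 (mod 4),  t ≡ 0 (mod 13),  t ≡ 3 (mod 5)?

The moduli are pairwise coprime; N = 9·4·13·5 = 2340.
N/9 = 260; 260 ≡ 8 (mod 9); 8·8 ≡ 1, so inverse 8.
N/4 = 585; 585 ≡ 1 (mod 4), inverse 1.
N/13 = 180; 180 ≡ 11 (mod 13); 11·6 ≡ 1, so inverse 6.
N/5 = 468; 468 ≡ 3 (mod 5); 3·2 ≡ 1, so inverse 2.
t ≡ 3·260·8 + 3·585·1 + 0·180·6 + 3·468·2 = 10803.
10803 mod 2340 = 1443.

1443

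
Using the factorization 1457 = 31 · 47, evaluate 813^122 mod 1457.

Mod 31: 813 ≡ 7; by Fermat, exponent reduces to 122 mod 30 = 2; 7^2 ≡ 18 (mod 31).
Mod 47: 813 ≡ 14; by Fermat, exponent reduces to 122 mod 46 = 30; 14^30 ≡ 24 (mod 47).
Combine by CRT: x ≡ 18 (mod 31), x ≡ 24 (mod 47) ⇒ x ≡ 917 (mod 1457).

917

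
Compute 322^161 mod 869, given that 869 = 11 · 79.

Mod 11: 322 ≡ 3; by Fermat, exponent reduces to 161 mod 10 = 1; 3^1 ≡ 3 (mod 11).
Mod 79: 322 ≡ 6; by Fermat, exponent reduces to 161 mod 78 = 5; 6^5 ≡ 34 (mod 79).
Combine by CRT: x ≡ 3 (mod 11), x ≡ 34 (mod 79) ⇒ x ≡ 113 (mod 869).

113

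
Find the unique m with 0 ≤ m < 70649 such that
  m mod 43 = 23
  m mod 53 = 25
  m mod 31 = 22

48785

The moduli are pairwise coprime; N = 43·53·31 = 70649.
N/43 = 1643; 1643 ≡ 9 (mod 43); 9·24 ≡ 1, so inverse 24.
N/53 = 1333; 1333 ≡ 8 (mod 53); 8·20 ≡ 1, so inverse 20.
N/31 = 2279; 2279 ≡ 16 (mod 31); 16·2 ≡ 1, so inverse 2.
m ≡ 23·1643·24 + 25·1333·20 + 22·2279·2 = 1673712.
1673712 mod 70649 = 48785.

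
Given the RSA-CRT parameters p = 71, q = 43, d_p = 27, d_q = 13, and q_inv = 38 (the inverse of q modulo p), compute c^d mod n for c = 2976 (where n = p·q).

m₁ = c^(d_p) mod p: c ≡ 65 (mod 71), and 65^27 mod 71 = 55.
m₂ = c^(d_q) mod q: c ≡ 9 (mod 43), and 9^13 mod 43 = 15.
h = q_inv·(m₁ − m₂) mod p = 38·(55 − 15) mod 71 = 29.
m = m₂ + h·q = 15 + 29·43 = 1262.

1262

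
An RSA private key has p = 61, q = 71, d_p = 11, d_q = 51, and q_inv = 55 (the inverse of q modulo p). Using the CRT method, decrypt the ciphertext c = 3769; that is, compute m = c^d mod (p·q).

1600

m₁ = c^(d_p) mod p: c ≡ 48 (mod 61), and 48^11 mod 61 = 14.
m₂ = c^(d_q) mod q: c ≡ 6 (mod 71), and 6^51 mod 71 = 38.
h = q_inv·(m₁ − m₂) mod p = 55·(14 − 38) mod 61 = 22.
m = m₂ + h·q = 38 + 22·71 = 1600.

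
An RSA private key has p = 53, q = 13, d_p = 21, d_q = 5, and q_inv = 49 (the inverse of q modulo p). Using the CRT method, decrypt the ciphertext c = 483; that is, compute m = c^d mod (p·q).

643

m₁ = c^(d_p) mod p: c ≡ 6 (mod 53), and 6^21 mod 53 = 7.
m₂ = c^(d_q) mod q: c ≡ 2 (mod 13), and 2^5 mod 13 = 6.
h = q_inv·(m₁ − m₂) mod p = 49·(7 − 6) mod 53 = 49.
m = m₂ + h·q = 6 + 49·13 = 643.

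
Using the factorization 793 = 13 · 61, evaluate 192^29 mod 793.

95

Mod 13: 192 ≡ 10; by Fermat, exponent reduces to 29 mod 12 = 5; 10^5 ≡ 4 (mod 13).
Mod 61: 192 ≡ 9; 9^29 ≡ 34 (mod 61).
Combine by CRT: x ≡ 4 (mod 13), x ≡ 34 (mod 61) ⇒ x ≡ 95 (mod 793).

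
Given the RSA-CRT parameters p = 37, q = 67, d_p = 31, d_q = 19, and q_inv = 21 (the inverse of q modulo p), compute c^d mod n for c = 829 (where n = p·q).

m₁ = c^(d_p) mod p: c ≡ 15 (mod 37), and 15^31 mod 37 = 17.
m₂ = c^(d_q) mod q: c ≡ 25 (mod 67), and 25^19 mod 67 = 24.
h = q_inv·(m₁ − m₂) mod p = 21·(17 − 24) mod 37 = 1.
m = m₂ + h·q = 24 + 1·67 = 91.

91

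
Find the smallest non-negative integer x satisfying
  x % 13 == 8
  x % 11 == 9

86

From x ≡ 8 (mod 13) write x = 8 + 13t. Substituting into x ≡ 9 (mod 11) gives 13t ≡ 1 (mod 11), and since 2⁻¹ ≡ 6 (mod 11), t ≡ 6. Hence x ≡ 8 + 13·6 = 86 (mod 143).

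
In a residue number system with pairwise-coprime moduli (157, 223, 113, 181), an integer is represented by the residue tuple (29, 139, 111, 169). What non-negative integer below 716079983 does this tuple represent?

320793890

From x ≡ 29 (mod 157) write x = 29 + 157t. Substituting into x ≡ 139 (mod 223) gives 157t ≡ 110 (mod 223), and since 157⁻¹ ≡ 125 (mod 223), t ≡ 147. Hence x ≡ 29 + 157·147 = 23108 (mod 35011).
From x ≡ 23108 (mod 35011) write x = 23108 + 35011t. Substituting into x ≡ 111 (mod 113) gives 35011t ≡ 55 (mod 113), and since 94⁻¹ ≡ 107 (mod 113), t ≡ 9. Hence x ≡ 23108 + 35011·9 = 338207 (mod 3956243).
From x ≡ 338207 (mod 3956243) write x = 338207 + 3956243t. Substituting into x ≡ 169 (mod 181) gives 3956243t ≡ 70 (mod 181), and since 126⁻¹ ≡ 102 (mod 181), t ≡ 81. Hence x ≡ 338207 + 3956243·81 = 320793890 (mod 716079983).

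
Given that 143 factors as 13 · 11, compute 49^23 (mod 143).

Mod 13: 49 ≡ 10; by Fermat, exponent reduces to 23 mod 12 = 11; 10^11 ≡ 4 (mod 13).
Mod 11: 49 ≡ 5; by Fermat, exponent reduces to 23 mod 10 = 3; 5^3 ≡ 4 (mod 11).
Combine by CRT: x ≡ 4 (mod 13), x ≡ 4 (mod 11) ⇒ x ≡ 4 (mod 143).

4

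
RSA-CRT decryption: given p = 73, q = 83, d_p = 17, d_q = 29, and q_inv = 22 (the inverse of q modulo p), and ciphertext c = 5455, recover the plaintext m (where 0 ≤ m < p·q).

3207

m₁ = c^(d_p) mod p: c ≡ 53 (mod 73), and 53^17 mod 73 = 68.
m₂ = c^(d_q) mod q: c ≡ 60 (mod 83), and 60^29 mod 83 = 53.
h = q_inv·(m₁ − m₂) mod p = 22·(68 − 53) mod 73 = 38.
m = m₂ + h·q = 53 + 38·83 = 3207.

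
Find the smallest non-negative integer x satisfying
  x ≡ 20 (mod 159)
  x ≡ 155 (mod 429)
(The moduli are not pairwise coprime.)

11309

gcd(159, 429) = 3 and 3 | (155 − 20), so the pair is consistent; merging gives x ≡ 11309 (mod 22737), where 22737 = lcm(159, 429).
The solution is unique modulo lcm(159, 429) = 22737.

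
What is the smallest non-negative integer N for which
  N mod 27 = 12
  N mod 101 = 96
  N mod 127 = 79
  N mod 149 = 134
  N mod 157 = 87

4375044669

The moduli are pairwise coprime; M = 27·101·127·149·157 = 8101674297.
M/27 = 300062011; 300062011 ≡ 22 (mod 27); 22·16 ≡ 1, so inverse 16.
M/101 = 80214597; 80214597 ≡ 94 (mod 101); 94·72 ≡ 1, so inverse 72.
M/127 = 63792711; 63792711 ≡ 103 (mod 127); 103·37 ≡ 1, so inverse 37.
M/149 = 54373653; 54373653 ≡ 126 (mod 149); 126·136 ≡ 1, so inverse 136.
M/157 = 51603021; 51603021 ≡ 104 (mod 157); 104·77 ≡ 1, so inverse 77.
N ≡ 12·300062011·16 + 96·80214597·72 + 79·63792711·37 + 134·54373653·136 + 87·51603021·77 = 2135115384780.
2135115384780 mod 8101674297 = 4375044669.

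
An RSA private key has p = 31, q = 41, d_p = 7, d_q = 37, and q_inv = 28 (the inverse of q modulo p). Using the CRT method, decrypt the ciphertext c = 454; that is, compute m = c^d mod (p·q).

m₁ = c^(d_p) mod p: c ≡ 20 (mod 31), and 20^7 mod 31 = 18.
m₂ = c^(d_q) mod q: c ≡ 3 (mod 41), and 3^37 mod 41 = 38.
h = q_inv·(m₁ − m₂) mod p = 28·(18 − 38) mod 31 = 29.
m = m₂ + h·q = 38 + 29·41 = 1227.

1227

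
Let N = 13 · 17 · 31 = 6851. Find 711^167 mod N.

6568

Mod 13: 711 ≡ 9; by Fermat, exponent reduces to 167 mod 12 = 11; 9^11 ≡ 3 (mod 13).
Mod 17: 711 ≡ 14; by Fermat, exponent reduces to 167 mod 16 = 7; 14^7 ≡ 6 (mod 17).
Mod 31: 711 ≡ 29; by Fermat, exponent reduces to 167 mod 30 = 17; 29^17 ≡ 27 (mod 31).
Combine by CRT: x ≡ 3 (mod 13), x ≡ 6 (mod 17), x ≡ 27 (mod 31) ⇒ x ≡ 6568 (mod 6851).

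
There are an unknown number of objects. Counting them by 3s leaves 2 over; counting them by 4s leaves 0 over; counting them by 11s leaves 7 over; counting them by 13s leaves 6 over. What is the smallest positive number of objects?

656

The moduli are pairwise coprime; M = 3·4·11·13 = 1716.
M/3 = 572; 572 ≡ 2 (mod 3); 2·2 ≡ 1, so inverse 2.
M/4 = 429; 429 ≡ 1 (mod 4), inverse 1.
M/11 = 156; 156 ≡ 2 (mod 11); 2·6 ≡ 1, so inverse 6.
M/13 = 132; 132 ≡ 2 (mod 13); 2·7 ≡ 1, so inverse 7.
N ≡ 2·572·2 + 0·429·1 + 7·156·6 + 6·132·7 = 14384.
14384 mod 1716 = 656.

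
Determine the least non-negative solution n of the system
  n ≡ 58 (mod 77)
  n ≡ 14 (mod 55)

289

gcd(77, 55) = 11 and 11 | (14 − 58), so the pair is consistent; merging gives n ≡ 289 (mod 385), where 385 = lcm(77, 55).
The solution is unique modulo lcm(77, 55) = 385.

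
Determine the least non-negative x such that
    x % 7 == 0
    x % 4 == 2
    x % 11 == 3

14

Combine the congruences pairwise.
From x ≡ 0 (mod 7) write x = 0 + 7t. Substituting into x ≡ 2 (mod 4) gives 7t ≡ 2 (mod 4), and since 3⁻¹ ≡ 3 (mod 4), t ≡ 2. Hence x ≡ 0 + 7·2 = 14 (mod 28).
From x ≡ 14 (mod 28) write x = 14 + 28t. Substituting into x ≡ 3 (mod 11) gives 28t ≡ 0 (mod 11), and since 6⁻¹ ≡ 2 (mod 11), t ≡ 0. Hence x ≡ 14 + 28·0 = 14 (mod 308).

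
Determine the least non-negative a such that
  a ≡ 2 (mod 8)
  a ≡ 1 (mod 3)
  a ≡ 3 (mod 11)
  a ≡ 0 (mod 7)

322

From a ≡ 2 (mod 8) write a = 2 + 8t. Substituting into a ≡ 1 (mod 3) gives 8t ≡ 2 (mod 3), and since 2⁻¹ ≡ 2 (mod 3), t ≡ 1. Hence a ≡ 2 + 8·1 = 10 (mod 24).
From a ≡ 10 (mod 24) write a = 10 + 24t. Substituting into a ≡ 3 (mod 11) gives 24t ≡ 4 (mod 11), and since 2⁻¹ ≡ 6 (mod 11), t ≡ 2. Hence a ≡ 10 + 24·2 = 58 (mod 264).
From a ≡ 58 (mod 264) write a = 58 + 264t. Substituting into a ≡ 0 (mod 7) gives 264t ≡ 5 (mod 7), and since 5⁻¹ ≡ 3 (mod 7), t ≡ 1. Hence a ≡ 58 + 264·1 = 322 (mod 1848).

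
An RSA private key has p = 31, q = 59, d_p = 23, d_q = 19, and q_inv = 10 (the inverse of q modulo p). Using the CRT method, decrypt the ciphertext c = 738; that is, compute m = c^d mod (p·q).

m₁ = c^(d_p) mod p: c ≡ 25 (mod 31), and 25^23 mod 31 = 5.
m₂ = c^(d_q) mod q: c ≡ 30 (mod 59), and 30^19 mod 59 = 38.
h = q_inv·(m₁ − m₂) mod p = 10·(5 − 38) mod 31 = 11.
m = m₂ + h·q = 38 + 11·59 = 687.

687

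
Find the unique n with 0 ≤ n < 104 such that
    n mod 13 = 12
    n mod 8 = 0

From n ≡ 12 (mod 13) write n = 12 + 13t. Substituting into n ≡ 0 (mod 8) gives 13t ≡ 4 (mod 8), and since 5⁻¹ ≡ 5 (mod 8), t ≡ 4. Hence n ≡ 12 + 13·4 = 64 (mod 104).

64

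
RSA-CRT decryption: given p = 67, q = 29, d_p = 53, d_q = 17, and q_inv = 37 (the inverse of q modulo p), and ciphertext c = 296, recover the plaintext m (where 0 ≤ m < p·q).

m₁ = c^(d_p) mod p: c ≡ 28 (mod 67), and 28^53 mod 67 = 32.
m₂ = c^(d_q) mod q: c ≡ 6 (mod 29), and 6^17 mod 29 = 13.
h = q_inv·(m₁ − m₂) mod p = 37·(32 − 13) mod 67 = 33.
m = m₂ + h·q = 13 + 33·29 = 970.

970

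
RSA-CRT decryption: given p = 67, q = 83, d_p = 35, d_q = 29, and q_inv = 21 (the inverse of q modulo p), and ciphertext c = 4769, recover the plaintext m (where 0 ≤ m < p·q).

1598

m₁ = c^(d_p) mod p: c ≡ 12 (mod 67), and 12^35 mod 67 = 57.
m₂ = c^(d_q) mod q: c ≡ 38 (mod 83), and 38^29 mod 83 = 21.
h = q_inv·(m₁ − m₂) mod p = 21·(57 − 21) mod 67 = 19.
m = m₂ + h·q = 21 + 19·83 = 1598.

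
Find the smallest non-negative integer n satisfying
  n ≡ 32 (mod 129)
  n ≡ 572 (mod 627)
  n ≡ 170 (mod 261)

235070

gcd(129, 627) = 3 and 3 | (572 − 32), so the pair is consistent; merging gives n ≡ 19382 (mod 26961), where 26961 = lcm(129, 627).
gcd(26961, 261) = 3 and 3 | (170 − 19382), so the pair is consistent; merging gives n ≡ 235070 (mod 2345607), where 2345607 = lcm(26961, 261).
The solution is unique modulo lcm(129, 627, 261) = 2345607.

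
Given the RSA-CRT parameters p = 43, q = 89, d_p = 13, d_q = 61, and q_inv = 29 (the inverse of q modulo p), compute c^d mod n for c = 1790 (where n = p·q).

2717

m₁ = c^(d_p) mod p: c ≡ 27 (mod 43), and 27^13 mod 43 = 8.
m₂ = c^(d_q) mod q: c ≡ 10 (mod 89), and 10^61 mod 89 = 47.
h = q_inv·(m₁ − m₂) mod p = 29·(8 − 47) mod 43 = 30.
m = m₂ + h·q = 47 + 30·89 = 2717.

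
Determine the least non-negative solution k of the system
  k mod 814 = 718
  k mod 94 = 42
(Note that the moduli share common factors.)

gcd(814, 94) = 2 and 2 | (42 − 718), so the pair is consistent; merging gives k ≡ 22696 (mod 38258), where 38258 = lcm(814, 94).
The solution is unique modulo lcm(814, 94) = 38258.

22696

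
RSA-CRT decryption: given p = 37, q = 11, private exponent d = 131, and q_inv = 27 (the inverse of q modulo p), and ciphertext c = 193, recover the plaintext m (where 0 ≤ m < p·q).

347

d_p = d mod (p−1) = 131 mod 36 = 23; d_q = d mod (q−1) = 1.
m₁ = c^(d_p) mod p: c ≡ 8 (mod 37), and 8^23 mod 37 = 14.
m₂ = c^(d_q) mod q: c ≡ 6 (mod 11), and 6^1 mod 11 = 6.
h = q_inv·(m₁ − m₂) mod p = 27·(14 − 6) mod 37 = 31.
m = m₂ + h·q = 6 + 31·11 = 347.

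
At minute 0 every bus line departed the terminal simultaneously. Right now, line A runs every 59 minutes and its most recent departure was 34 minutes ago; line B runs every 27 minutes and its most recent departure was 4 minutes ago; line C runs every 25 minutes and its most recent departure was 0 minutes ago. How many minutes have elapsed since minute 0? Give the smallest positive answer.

From t ≡ 34 (mod 59) write t = 34 + 59s. Substituting into t ≡ 4 (mod 27) gives 59s ≡ 24 (mod 27), and since 5⁻¹ ≡ 11 (mod 27), s ≡ 21. Hence t ≡ 34 + 59·21 = 1273 (mod 1593).
From t ≡ 1273 (mod 1593) write t = 1273 + 1593s. Substituting into t ≡ 0 (mod 25) gives 1593s ≡ 2 (mod 25), and since 18⁻¹ ≡ 7 (mod 25), s ≡ 14. Hence t ≡ 1273 + 1593·14 = 23575 (mod 39825).

23575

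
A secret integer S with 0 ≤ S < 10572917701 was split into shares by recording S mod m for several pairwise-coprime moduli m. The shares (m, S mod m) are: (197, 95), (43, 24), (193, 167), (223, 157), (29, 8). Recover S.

4784072008

From S ≡ 95 (mod 197) write S = 95 + 197t. Substituting into S ≡ 24 (mod 43) gives 197t ≡ 15 (mod 43), and since 25⁻¹ ≡ 31 (mod 43), t ≡ 35. Hence S ≡ 95 + 197·35 = 6990 (mod 8471).
From S ≡ 6990 (mod 8471) write S = 6990 + 8471t. Substituting into S ≡ 167 (mod 193) gives 8471t ≡ 125 (mod 193), and since 172⁻¹ ≡ 147 (mod 193), t ≡ 40. Hence S ≡ 6990 + 8471·40 = 345830 (mod 1634903).
From S ≡ 345830 (mod 1634903) write S = 345830 + 1634903t. Substituting into S ≡ 157 (mod 223) gives 1634903t ≡ 200 (mod 223), and since 90⁻¹ ≡ 57 (mod 223), t ≡ 27. Hence S ≡ 345830 + 1634903·27 = 44488211 (mod 364583369).
From S ≡ 44488211 (mod 364583369) write S = 44488211 + 364583369t. Substituting into S ≡ 8 (mod 29) gives 364583369t ≡ 1 (mod 29), and since 9⁻¹ ≡ 13 (mod 29), t ≡ 13. Hence S ≡ 44488211 + 364583369·13 = 4784072008 (mod 10572917701).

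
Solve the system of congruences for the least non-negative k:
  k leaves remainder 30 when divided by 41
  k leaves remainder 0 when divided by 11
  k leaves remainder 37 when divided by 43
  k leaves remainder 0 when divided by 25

The moduli are pairwise coprime; N = 41·11·43·25 = 484825.
N/41 = 11825; 11825 ≡ 17 (mod 41); 17·29 ≡ 1, so inverse 29.
N/11 = 44075; 44075 ≡ 9 (mod 11); 9·5 ≡ 1, so inverse 5.
N/43 = 11275; 11275 ≡ 9 (mod 43); 9·24 ≡ 1, so inverse 24.
N/25 = 19393; 19393 ≡ 18 (mod 25); 18·7 ≡ 1, so inverse 7.
k ≡ 30·11825·29 + 0·44075·5 + 37·11275·24 + 0·19393·7 = 20299950.
20299950 mod 484825 = 422125.

422125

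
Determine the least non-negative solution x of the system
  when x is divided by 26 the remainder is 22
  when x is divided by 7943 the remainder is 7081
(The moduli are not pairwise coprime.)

gcd(26, 7943) = 13 and 13 | (7081 − 22), so the pair is consistent; merging gives x ≡ 15024 (mod 15886), where 15886 = lcm(26, 7943).
The solution is unique modulo lcm(26, 7943) = 15886.

15024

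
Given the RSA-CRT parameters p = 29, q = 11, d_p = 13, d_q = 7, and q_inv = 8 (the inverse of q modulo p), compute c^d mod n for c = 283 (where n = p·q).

m₁ = c^(d_p) mod p: c ≡ 22 (mod 29), and 22^13 mod 29 = 4.
m₂ = c^(d_q) mod q: c ≡ 8 (mod 11), and 8^7 mod 11 = 2.
h = q_inv·(m₁ − m₂) mod p = 8·(4 − 2) mod 29 = 16.
m = m₂ + h·q = 2 + 16·11 = 178.

178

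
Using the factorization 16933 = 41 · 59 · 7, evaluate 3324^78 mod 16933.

Mod 41: 3324 ≡ 3; by Fermat, exponent reduces to 78 mod 40 = 38; 3^38 ≡ 32 (mod 41).
Mod 59: 3324 ≡ 20; by Fermat, exponent reduces to 78 mod 58 = 20; 20^20 ≡ 36 (mod 59).
Mod 7: 3324 ≡ 6; since 6 | 78, by Fermat 6^78 ≡ 1 (mod 7).
Combine by CRT: x ≡ 32 (mod 41), x ≡ 36 (mod 59), x ≡ 1 (mod 7) ⇒ x ≡ 10774 (mod 16933).

10774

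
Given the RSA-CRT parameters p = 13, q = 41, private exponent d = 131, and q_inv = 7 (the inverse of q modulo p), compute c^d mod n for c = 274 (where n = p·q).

d_p = d mod (p−1) = 131 mod 12 = 11; d_q = d mod (q−1) = 11.
m₁ = c^(d_p) mod p: c ≡ 1 (mod 13), and 1^11 mod 13 = 1.
m₂ = c^(d_q) mod q: c ≡ 28 (mod 41), and 28^11 mod 41 = 6.
h = q_inv·(m₁ − m₂) mod p = 7·(1 − 6) mod 13 = 4.
m = m₂ + h·q = 6 + 4·41 = 170.

170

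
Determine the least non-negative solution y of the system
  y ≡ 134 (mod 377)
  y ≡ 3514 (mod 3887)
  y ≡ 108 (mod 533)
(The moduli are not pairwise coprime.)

1857613

gcd(377, 3887) = 13 and 13 | (3514 − 134), so the pair is consistent; merging gives y ≡ 54045 (mod 112723), where 112723 = lcm(377, 3887).
gcd(112723, 533) = 13 and 13 | (108 − 54045), so the pair is consistent; merging gives y ≡ 1857613 (mod 4621643), where 4621643 = lcm(112723, 533).
The solution is unique modulo lcm(377, 3887, 533) = 4621643.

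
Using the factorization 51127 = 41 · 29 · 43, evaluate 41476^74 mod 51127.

Mod 41: 41476 ≡ 25; by Fermat, exponent reduces to 74 mod 40 = 34; 25^34 ≡ 18 (mod 41).
Mod 29: 41476 ≡ 6; by Fermat, exponent reduces to 74 mod 28 = 18; 6^18 ≡ 20 (mod 29).
Mod 43: 41476 ≡ 24; by Fermat, exponent reduces to 74 mod 42 = 32; 24^32 ≡ 14 (mod 43).
Combine by CRT: x ≡ 18 (mod 41), x ≡ 20 (mod 29), x ≡ 14 (mod 43) ⇒ x ≡ 40649 (mod 51127).

40649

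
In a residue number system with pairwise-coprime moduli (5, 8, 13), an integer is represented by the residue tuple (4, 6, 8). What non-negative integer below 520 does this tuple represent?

The moduli are pairwise coprime; N = 5·8·13 = 520.
N/5 = 104; 104 ≡ 4 (mod 5); 4·4 ≡ 1, so inverse 4.
N/8 = 65; 65 ≡ 1 (mod 8), inverse 1.
N/13 = 40; 40 ≡ 1 (mod 13), inverse 1.
x ≡ 4·104·4 + 6·65·1 + 8·40·1 = 2374.
2374 mod 520 = 294.

294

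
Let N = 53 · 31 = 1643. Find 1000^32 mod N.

95

Mod 53: 1000 ≡ 46; 46^32 ≡ 42 (mod 53).
Mod 31: 1000 ≡ 8; by Fermat, exponent reduces to 32 mod 30 = 2; 8^2 ≡ 2 (mod 31).
Combine by CRT: x ≡ 42 (mod 53), x ≡ 2 (mod 31) ⇒ x ≡ 95 (mod 1643).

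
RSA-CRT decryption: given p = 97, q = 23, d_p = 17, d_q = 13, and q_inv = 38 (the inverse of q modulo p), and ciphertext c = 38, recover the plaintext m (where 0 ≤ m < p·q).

2144

m₁ = c^(d_p) mod p: c ≡ 38 (mod 97), and 38^17 mod 97 = 10.
m₂ = c^(d_q) mod q: c ≡ 15 (mod 23), and 15^13 mod 23 = 5.
h = q_inv·(m₁ − m₂) mod p = 38·(10 − 5) mod 97 = 93.
m = m₂ + h·q = 5 + 93·23 = 2144.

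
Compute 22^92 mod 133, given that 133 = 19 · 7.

85

Mod 19: 22 ≡ 3; by Fermat, exponent reduces to 92 mod 18 = 2; 3^2 ≡ 9 (mod 19).
Mod 7: 22 ≡ 1; by Fermat, exponent reduces to 92 mod 6 = 2; 1^2 ≡ 1 (mod 7).
Combine by CRT: x ≡ 9 (mod 19), x ≡ 1 (mod 7) ⇒ x ≡ 85 (mod 133).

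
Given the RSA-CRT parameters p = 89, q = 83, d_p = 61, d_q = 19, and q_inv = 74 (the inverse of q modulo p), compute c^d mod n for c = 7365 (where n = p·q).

m₁ = c^(d_p) mod p: c ≡ 67 (mod 89), and 67^61 mod 89 = 45.
m₂ = c^(d_q) mod q: c ≡ 61 (mod 83), and 61^19 mod 83 = 11.
h = q_inv·(m₁ − m₂) mod p = 74·(45 − 11) mod 89 = 24.
m = m₂ + h·q = 11 + 24·83 = 2003.

2003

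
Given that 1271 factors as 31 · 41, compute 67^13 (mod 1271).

Mod 31: 67 ≡ 5; 5^13 ≡ 5 (mod 31).
Mod 41: 67 ≡ 26; 26^13 ≡ 35 (mod 41).
Combine by CRT: x ≡ 5 (mod 31), x ≡ 35 (mod 41) ⇒ x ≡ 1183 (mod 1271).

1183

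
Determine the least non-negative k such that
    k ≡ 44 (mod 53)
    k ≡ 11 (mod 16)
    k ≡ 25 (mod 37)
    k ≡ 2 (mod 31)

730331

Combine the congruences pairwise.
From k ≡ 44 (mod 53) write k = 44 + 53t. Substituting into k ≡ 11 (mod 16) gives 53t ≡ 15 (mod 16), and since 5⁻¹ ≡ 13 (mod 16), t ≡ 3. Hence k ≡ 44 + 53·3 = 203 (mod 848).
From k ≡ 203 (mod 848) write k = 203 + 848t. Substituting into k ≡ 25 (mod 37) gives 848t ≡ 7 (mod 37), and since 34⁻¹ ≡ 12 (mod 37), t ≡ 10. Hence k ≡ 203 + 848·10 = 8683 (mod 31376).
From k ≡ 8683 (mod 31376) write k = 8683 + 31376t. Substituting into k ≡ 2 (mod 31) gives 31376t ≡ 30 (mod 31), and since 4⁻¹ ≡ 8 (mod 31), t ≡ 23. Hence k ≡ 8683 + 31376·23 = 730331 (mod 972656).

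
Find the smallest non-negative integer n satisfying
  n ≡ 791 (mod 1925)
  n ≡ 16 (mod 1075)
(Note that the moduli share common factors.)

25816

gcd(1925, 1075) = 25 and 25 | (16 − 791), so the pair is consistent; merging gives n ≡ 25816 (mod 82775), where 82775 = lcm(1925, 1075).
The solution is unique modulo lcm(1925, 1075) = 82775.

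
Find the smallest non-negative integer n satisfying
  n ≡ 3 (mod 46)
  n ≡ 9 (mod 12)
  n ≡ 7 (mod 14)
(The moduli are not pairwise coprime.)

693

gcd(46, 12) = 2 and 2 | (9 − 3), so the pair is consistent; merging gives n ≡ 141 (mod 276), where 276 = lcm(46, 12).
gcd(276, 14) = 2 and 2 | (7 − 141), so the pair is consistent; merging gives n ≡ 693 (mod 1932), where 1932 = lcm(276, 14).
The solution is unique modulo lcm(46, 12, 14) = 1932.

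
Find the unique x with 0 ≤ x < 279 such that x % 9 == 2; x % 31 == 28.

From x ≡ 2 (mod 9) write x = 2 + 9t. Substituting into x ≡ 28 (mod 31) gives 9t ≡ 26 (mod 31), and since 9⁻¹ ≡ 7 (mod 31), t ≡ 27. Hence x ≡ 2 + 9·27 = 245 (mod 279).

245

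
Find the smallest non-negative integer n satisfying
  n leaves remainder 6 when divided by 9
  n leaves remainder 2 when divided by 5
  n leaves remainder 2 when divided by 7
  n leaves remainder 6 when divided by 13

2697

Combine the congruences pairwise.
From n ≡ 6 (mod 9) write n = 6 + 9t. Substituting into n ≡ 2 (mod 5) gives 9t ≡ 1 (mod 5), and since 4⁻¹ ≡ 4 (mod 5), t ≡ 4. Hence n ≡ 6 + 9·4 = 42 (mod 45).
From n ≡ 42 (mod 45) write n = 42 + 45t. Substituting into n ≡ 2 (mod 7) gives 45t ≡ 2 (mod 7), and since 3⁻¹ ≡ 5 (mod 7), t ≡ 3. Hence n ≡ 42 + 45·3 = 177 (mod 315).
From n ≡ 177 (mod 315) write n = 177 + 315t. Substituting into n ≡ 6 (mod 13) gives 315t ≡ 11 (mod 13), and since 3⁻¹ ≡ 9 (mod 13), t ≡ 8. Hence n ≡ 177 + 315·8 = 2697 (mod 4095).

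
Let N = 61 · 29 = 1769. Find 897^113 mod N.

Mod 61: 897 ≡ 43; by Fermat, exponent reduces to 113 mod 60 = 53; 43^53 ≡ 31 (mod 61).
Mod 29: 897 ≡ 27; by Fermat, exponent reduces to 113 mod 28 = 1; 27^1 ≡ 27 (mod 29).
Combine by CRT: x ≡ 31 (mod 61), x ≡ 27 (mod 29) ⇒ x ≡ 1129 (mod 1769).

1129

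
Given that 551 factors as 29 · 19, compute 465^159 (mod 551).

30

Mod 29: 465 ≡ 1; by Fermat, exponent reduces to 159 mod 28 = 19; 1^19 ≡ 1 (mod 29).
Mod 19: 465 ≡ 9; by Fermat, exponent reduces to 159 mod 18 = 15; 9^15 ≡ 11 (mod 19).
Combine by CRT: x ≡ 1 (mod 29), x ≡ 11 (mod 19) ⇒ x ≡ 30 (mod 551).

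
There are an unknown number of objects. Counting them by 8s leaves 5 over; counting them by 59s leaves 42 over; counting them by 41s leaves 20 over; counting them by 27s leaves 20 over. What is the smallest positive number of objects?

446141

The moduli are pairwise coprime; M = 8·59·41·27 = 522504.
M/8 = 65313; 65313 ≡ 1 (mod 8), inverse 1.
M/59 = 8856; 8856 ≡ 6 (mod 59); 6·10 ≡ 1, so inverse 10.
M/41 = 12744; 12744 ≡ 34 (mod 41); 34·35 ≡ 1, so inverse 35.
M/27 = 19352; 19352 ≡ 20 (mod 27); 20·23 ≡ 1, so inverse 23.
N ≡ 5·65313·1 + 42·8856·10 + 20·12744·35 + 20·19352·23 = 21868805.
21868805 mod 522504 = 446141.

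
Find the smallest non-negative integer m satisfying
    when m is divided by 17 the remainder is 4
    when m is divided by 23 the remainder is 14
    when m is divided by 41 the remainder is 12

The moduli are pairwise coprime; N = 17·23·41 = 16031.
N/17 = 943; 943 ≡ 8 (mod 17); 8·15 ≡ 1, so inverse 15.
N/23 = 697; 697 ≡ 7 (mod 23); 7·10 ≡ 1, so inverse 10.
N/41 = 391; 391 ≡ 22 (mod 41); 22·28 ≡ 1, so inverse 28.
m ≡ 4·943·15 + 14·697·10 + 12·391·28 = 285536.
285536 mod 16031 = 13009.

13009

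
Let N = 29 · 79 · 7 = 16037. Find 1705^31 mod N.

Mod 29: 1705 ≡ 23; by Fermat, exponent reduces to 31 mod 28 = 3; 23^3 ≡ 16 (mod 29).
Mod 79: 1705 ≡ 46; 46^31 ≡ 22 (mod 79).
Mod 7: 1705 ≡ 4; by Fermat, exponent reduces to 31 mod 6 = 1; 4^1 ≡ 4 (mod 7).
Combine by CRT: x ≡ 16 (mod 29), x ≡ 22 (mod 79), x ≡ 4 (mod 7) ⇒ x ≡ 9818 (mod 16037).

9818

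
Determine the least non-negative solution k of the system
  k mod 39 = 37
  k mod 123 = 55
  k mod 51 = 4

18874

Combine the congruences pairwise.
gcd(39, 123) = 3 and 3 | (55 − 37), so the pair is consistent; merging gives k ≡ 1285 (mod 1599), where 1599 = lcm(39, 123).
gcd(1599, 51) = 3 and 3 | (4 − 1285), so the pair is consistent; merging gives k ≡ 18874 (mod 27183), where 27183 = lcm(1599, 51).
The solution is unique modulo lcm(39, 123, 51) = 27183.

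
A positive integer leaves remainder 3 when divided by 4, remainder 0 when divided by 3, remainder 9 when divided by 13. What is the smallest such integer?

87

Combine the congruences pairwise.
From k ≡ 3 (mod 4) write k = 3 + 4t. Substituting into k ≡ 0 (mod 3) gives 4t ≡ 0 (mod 3), and since 1⁻¹ ≡ 1 (mod 3), t ≡ 0. Hence k ≡ 3 + 4·0 = 3 (mod 12).
From k ≡ 3 (mod 12) write k = 3 + 12t. Substituting into k ≡ 9 (mod 13) gives 12t ≡ 6 (mod 13), and since 12⁻¹ ≡ 12 (mod 13), t ≡ 7. Hence k ≡ 3 + 12·7 = 87 (mod 156).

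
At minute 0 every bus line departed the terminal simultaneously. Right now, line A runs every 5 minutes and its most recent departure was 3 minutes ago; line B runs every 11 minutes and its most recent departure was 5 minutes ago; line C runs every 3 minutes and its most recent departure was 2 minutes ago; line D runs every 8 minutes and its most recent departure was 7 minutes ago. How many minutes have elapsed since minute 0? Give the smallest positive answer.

Combine the congruences pairwise.
From t ≡ 3 (mod 5) write t = 3 + 5s. Substituting into t ≡ 5 (mod 11) gives 5s ≡ 2 (mod 11), and since 5⁻¹ ≡ 9 (mod 11), s ≡ 7. Hence t ≡ 3 + 5·7 = 38 (mod 55).
From t ≡ 38 (mod 55) write t = 38 + 55s. Substituting into t ≡ 2 (mod 3) gives 55s ≡ 0 (mod 3), and since 1⁻¹ ≡ 1 (mod 3), s ≡ 0. Hence t ≡ 38 + 55·0 = 38 (mod 165).
From t ≡ 38 (mod 165) write t = 38 + 165s. Substituting into t ≡ 7 (mod 8) gives 165s ≡ 1 (mod 8), and since 5⁻¹ ≡ 5 (mod 8), s ≡ 5. Hence t ≡ 38 + 165·5 = 863 (mod 1320).

863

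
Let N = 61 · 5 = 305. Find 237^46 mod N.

289

Mod 61: 237 ≡ 54; 54^46 ≡ 45 (mod 61).
Mod 5: 237 ≡ 2; by Fermat, exponent reduces to 46 mod 4 = 2; 2^2 ≡ 4 (mod 5).
Combine by CRT: x ≡ 45 (mod 61), x ≡ 4 (mod 5) ⇒ x ≡ 289 (mod 305).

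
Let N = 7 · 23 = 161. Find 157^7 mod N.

38

Mod 7: 157 ≡ 3; by Fermat, exponent reduces to 7 mod 6 = 1; 3^1 ≡ 3 (mod 7).
Mod 23: 157 ≡ 19; 19^7 ≡ 15 (mod 23).
Combine by CRT: x ≡ 3 (mod 7), x ≡ 15 (mod 23) ⇒ x ≡ 38 (mod 161).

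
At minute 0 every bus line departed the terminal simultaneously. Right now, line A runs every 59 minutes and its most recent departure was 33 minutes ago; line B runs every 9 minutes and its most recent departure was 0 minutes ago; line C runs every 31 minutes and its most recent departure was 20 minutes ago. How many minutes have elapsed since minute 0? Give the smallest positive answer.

The moduli are pairwise coprime; N = 59·9·31 = 16461.
N/59 = 279; 279 ≡ 43 (mod 59); 43·11 ≡ 1, so inverse 11.
N/9 = 1829; 1829 ≡ 2 (mod 9); 2·5 ≡ 1, so inverse 5.
N/31 = 531; 531 ≡ 4 (mod 31); 4·8 ≡ 1, so inverse 8.
t ≡ 33·279·11 + 0·1829·5 + 20·531·8 = 186237.
186237 mod 16461 = 5166.

5166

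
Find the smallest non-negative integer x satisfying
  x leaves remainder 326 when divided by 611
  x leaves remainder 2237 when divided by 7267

147577

gcd(611, 7267) = 13 and 13 | (2237 − 326), so the pair is consistent; merging gives x ≡ 147577 (mod 341549), where 341549 = lcm(611, 7267).
The solution is unique modulo lcm(611, 7267) = 341549.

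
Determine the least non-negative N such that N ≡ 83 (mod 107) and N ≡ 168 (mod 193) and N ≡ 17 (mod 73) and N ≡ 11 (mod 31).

44761500

From N ≡ 83 (mod 107) write N = 83 + 107t. Substituting into N ≡ 168 (mod 193) gives 107t ≡ 85 (mod 193), and since 107⁻¹ ≡ 92 (mod 193), t ≡ 100. Hence N ≡ 83 + 107·100 = 10783 (mod 20651).
From N ≡ 10783 (mod 20651) write N = 10783 + 20651t. Substituting into N ≡ 17 (mod 73) gives 20651t ≡ 38 (mod 73), and since 65⁻¹ ≡ 9 (mod 73), t ≡ 50. Hence N ≡ 10783 + 20651·50 = 1043333 (mod 1507523).
From N ≡ 1043333 (mod 1507523) write N = 1043333 + 1507523t. Substituting into N ≡ 11 (mod 31) gives 1507523t ≡ 14 (mod 31), and since 24⁻¹ ≡ 22 (mod 31), t ≡ 29. Hence N ≡ 1043333 + 1507523·29 = 44761500 (mod 46733213).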